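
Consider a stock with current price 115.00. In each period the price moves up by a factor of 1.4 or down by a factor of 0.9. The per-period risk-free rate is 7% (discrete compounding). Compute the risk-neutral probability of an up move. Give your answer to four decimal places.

Risk-neutral probability p = (1 + 0.07 − 0.9)/(1.4 − 0.9) = 0.1700/0.5000 = 0.3400

p = 0.3400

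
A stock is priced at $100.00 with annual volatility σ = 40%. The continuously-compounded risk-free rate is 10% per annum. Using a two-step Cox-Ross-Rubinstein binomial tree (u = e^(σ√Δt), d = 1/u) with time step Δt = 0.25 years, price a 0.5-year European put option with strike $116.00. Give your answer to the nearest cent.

$18.65

CRR parameters: u = e^(σ√Δt) = e^(0.4·√0.25) = 1.2214, d = 1/u = 0.8187
Per-period rate: rΔt = 0.1·0.25 = 0.025, so R = e^0.025 = 1.0253
Risk-neutral probability p = (e^0.025 − 0.8187)/(1.2214 − 0.8187) = 0.2066/0.4027 = 0.5130
Terminal stock prices: S_uu = 149.2, S_ud = 100, S_dd = 67.03
Terminal payoffs (K − S): max(-33.18, 0) = 0, max(16, 0) = 16, max(48.97, 0) = 48.97
Node u (S = 122.1): V_u = e^(−0.025)·[0.5130·0.0000 + 0.4870·16.0000] = 7.5991
Node d (S = 81.87): V_d = e^(−0.025)·[0.5130·16.0000 + 0.4870·48.9680] = 31.2629
Node 0 (S = 100): V_0 = e^(−0.025)·[0.5130·7.5991 + 0.4870·31.2629] = 18.6504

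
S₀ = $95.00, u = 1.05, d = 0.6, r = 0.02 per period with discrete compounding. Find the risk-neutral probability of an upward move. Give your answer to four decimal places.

Risk-neutral probability p = (1 + 0.02 − 0.6)/(1.05 − 0.6) = 0.4200/0.4500 = 0.9333

p = 0.9333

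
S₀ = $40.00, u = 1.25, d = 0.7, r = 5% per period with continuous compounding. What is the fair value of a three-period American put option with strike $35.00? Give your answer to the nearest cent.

Risk-neutral probability p = (e^0.05 − 0.7)/(1.25 − 0.7) = 0.3513/0.5500 = 0.6387
Terminal stock prices: S_uuu = 78.12, S_uud = 43.75, S_udd = 24.5, S_ddd = 13.72
Terminal payoffs (K − S): max(-43.12, 0) = 0, max(-8.75, 0) = 0, max(10.5, 0) = 10.5, max(21.28, 0) = 21.28
Node uu (S = 62.5): continuation = e^(−0.05)·[0.6387·0.0000 + 0.3613·0.0000] = 0.0000; exercise value = 0.0000 ≤ continuation, so V_uu = 0.0000
Node ud (S = 35): continuation = e^(−0.05)·[0.6387·0.0000 + 0.3613·10.5000] = 3.6089; exercise value = 0.0000 ≤ continuation, so V_ud = 3.6089
Node dd (S = 19.6): continuation = e^(−0.05)·[0.6387·10.5000 + 0.3613·21.2800] = 13.6930; exercise value = 15.4000 > continuation, so V_dd = 15.4000 (exercise)
Node u (S = 50): continuation = e^(−0.05)·[0.6387·0.0000 + 0.3613·3.6089] = 1.2404; exercise value = 0.0000 ≤ continuation, so V_u = 1.2404
Node d (S = 28): continuation = e^(−0.05)·[0.6387·3.6089 + 0.3613·15.4000] = 7.4855; exercise value = 7.0000 ≤ continuation, so V_d = 7.4855
Node 0 (S = 40): continuation = e^(−0.05)·[0.6387·1.2404 + 0.3613·7.4855] = 3.3264; exercise value = 0.0000 ≤ continuation, so V_0 = 3.3264

$3.33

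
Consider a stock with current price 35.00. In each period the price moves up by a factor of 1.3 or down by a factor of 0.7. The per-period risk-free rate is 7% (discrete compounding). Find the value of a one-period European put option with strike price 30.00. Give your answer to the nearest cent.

1.97

Risk-neutral probability p = (1 + 0.07 − 0.7)/(1.3 − 0.7) = 0.3700/0.6000 = 0.6167
Terminal stock prices: S_u = 45.5, S_d = 24.5
Terminal payoffs (K − S): max(-15.5, 0) = 0, max(5.5, 0) = 5.5
Node 0 (S = 35): V_0 = 1/1.07·[0.6167·0.0000 + 0.3833·5.5000] = 1.9704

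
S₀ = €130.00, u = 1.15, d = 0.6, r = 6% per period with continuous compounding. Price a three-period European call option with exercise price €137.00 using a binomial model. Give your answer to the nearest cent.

€30.03

Risk-neutral probability p = (e^0.06 − 0.6)/(1.15 − 0.6) = 0.4618/0.5500 = 0.8397
Terminal stock prices: S_uuu = 197.7, S_uud = 103.2, S_udd = 53.82, S_ddd = 28.08
Terminal payoffs (S − K): max(60.71, 0) = 60.71, max(-33.85, 0) = 0, max(-83.18, 0) = 0, max(-108.9, 0) = 0
Node uu (S = 171.9): V_uu = e^(−0.06)·[0.8397·60.7137 + 0.1603·0.0000] = 48.0126
Node ud (S = 89.7): V_ud = e^(−0.06)·[0.8397·0.0000 + 0.1603·0.0000] = 0.0000
Node dd (S = 46.8): V_dd = e^(−0.06)·[0.8397·0.0000 + 0.1603·0.0000] = 0.0000
Node u (S = 149.5): V_u = e^(−0.06)·[0.8397·48.0126 + 0.1603·0.0000] = 37.9685
Node d (S = 78): V_d = e^(−0.06)·[0.8397·0.0000 + 0.1603·0.0000] = 0.0000
Node 0 (S = 130): V_0 = e^(−0.06)·[0.8397·37.9685 + 0.1603·0.0000] = 30.0255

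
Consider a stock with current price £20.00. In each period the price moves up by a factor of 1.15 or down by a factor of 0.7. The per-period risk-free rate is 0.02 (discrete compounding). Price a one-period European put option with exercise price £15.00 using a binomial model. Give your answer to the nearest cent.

£0.28

Risk-neutral probability p = (1 + 0.02 − 0.7)/(1.15 − 0.7) = 0.3200/0.4500 = 0.7111
Terminal stock prices: S_u = 23, S_d = 14
Terminal payoffs (K − S): max(-8, 0) = 0, max(1, 0) = 1
Node 0 (S = 20): V_0 = 1/1.02·[0.7111·0.0000 + 0.2889·1.0000] = 0.2832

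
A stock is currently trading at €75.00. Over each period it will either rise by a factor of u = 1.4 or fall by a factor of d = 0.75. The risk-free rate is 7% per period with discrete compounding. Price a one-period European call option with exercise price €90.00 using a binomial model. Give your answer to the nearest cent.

€6.90

Risk-neutral probability p = (1 + 0.07 − 0.75)/(1.4 − 0.75) = 0.3200/0.6500 = 0.4923
Terminal stock prices: S_u = 105, S_d = 56.25
Terminal payoffs (S − K): max(15, 0) = 15, max(-33.75, 0) = 0
Node 0 (S = 75): V_0 = 1/1.07·[0.4923·15.0000 + 0.5077·0.0000] = 6.9015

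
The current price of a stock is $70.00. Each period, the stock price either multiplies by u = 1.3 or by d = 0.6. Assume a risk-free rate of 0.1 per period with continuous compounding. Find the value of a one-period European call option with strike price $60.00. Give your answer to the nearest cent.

$20.24

Risk-neutral probability p = (e^0.1 − 0.6)/(1.3 − 0.6) = 0.5052/0.7000 = 0.7217
Terminal stock prices: S_u = 91, S_d = 42
Terminal payoffs (S − K): max(31, 0) = 31, max(-18, 0) = 0
Node 0 (S = 70): V_0 = e^(−0.1)·[0.7217·31.0000 + 0.2783·0.0000] = 20.2429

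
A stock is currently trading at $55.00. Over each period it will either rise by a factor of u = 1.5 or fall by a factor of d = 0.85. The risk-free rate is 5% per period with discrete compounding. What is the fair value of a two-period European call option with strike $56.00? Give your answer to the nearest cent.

$11.28

Risk-neutral probability p = (1 + 0.05 − 0.85)/(1.5 − 0.85) = 0.2000/0.6500 = 0.3077
Terminal stock prices: S_uu = 123.8, S_ud = 70.12, S_dd = 39.74
Terminal payoffs (S − K): max(67.75, 0) = 67.75, max(14.12, 0) = 14.12, max(-16.26, 0) = 0
Node u (S = 82.5): V_u = 1/1.05·[0.3077·67.7500 + 0.6923·14.1250] = 29.1667
Node d (S = 46.75): V_d = 1/1.05·[0.3077·14.1250 + 0.6923·0.0000] = 4.1392
Node 0 (S = 55): V_0 = 1/1.05·[0.3077·29.1667 + 0.6923·4.1392] = 11.2761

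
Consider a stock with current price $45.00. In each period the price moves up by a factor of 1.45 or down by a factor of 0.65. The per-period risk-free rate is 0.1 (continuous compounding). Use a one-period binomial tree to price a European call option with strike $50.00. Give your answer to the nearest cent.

$7.85

Risk-neutral probability p = (e^0.1 − 0.65)/(1.45 − 0.65) = 0.4552/0.8000 = 0.5690
Terminal stock prices: S_u = 65.25, S_d = 29.25
Terminal payoffs (S − K): max(15.25, 0) = 15.25, max(-20.75, 0) = 0
Node 0 (S = 45): V_0 = e^(−0.1)·[0.5690·15.2500 + 0.4310·0.0000] = 7.8510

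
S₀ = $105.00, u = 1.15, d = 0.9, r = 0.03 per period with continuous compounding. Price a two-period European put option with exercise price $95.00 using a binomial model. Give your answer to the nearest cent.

Risk-neutral probability p = (e^0.03 − 0.9)/(1.15 − 0.9) = 0.1305/0.2500 = 0.5218
Terminal stock prices: S_uu = 138.9, S_ud = 108.7, S_dd = 85.05
Terminal payoffs (K − S): max(-43.86, 0) = 0, max(-13.67, 0) = 0, max(9.95, 0) = 9.95
Node u (S = 120.7): V_u = e^(−0.03)·[0.5218·0.0000 + 0.4782·0.0000] = 0.0000
Node d (S = 94.5): V_d = e^(−0.03)·[0.5218·0.0000 + 0.4782·9.9500] = 4.6173
Node 0 (S = 105): V_0 = e^(−0.03)·[0.5218·0.0000 + 0.4782·4.6173] = 2.1427

$2.14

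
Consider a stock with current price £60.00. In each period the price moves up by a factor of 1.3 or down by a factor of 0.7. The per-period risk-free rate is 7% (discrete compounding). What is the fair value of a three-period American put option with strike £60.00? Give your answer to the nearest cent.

£8.06

Risk-neutral probability p = (1 + 0.07 − 0.7)/(1.3 − 0.7) = 0.3700/0.6000 = 0.6167
Terminal stock prices: S_uuu = 131.8, S_uud = 70.98, S_udd = 38.22, S_ddd = 20.58
Terminal payoffs (K − S): max(-71.82, 0) = 0, max(-10.98, 0) = 0, max(21.78, 0) = 21.78, max(39.42, 0) = 39.42
Node uu (S = 101.4): continuation = 1/1.07·[0.6167·0.0000 + 0.3833·0.0000] = 0.0000; exercise value = 0.0000 ≤ continuation, so V_uu = 0.0000
Node ud (S = 54.6): continuation = 1/1.07·[0.6167·0.0000 + 0.3833·21.7800] = 7.8028; exercise value = 5.4000 ≤ continuation, so V_ud = 7.8028
Node dd (S = 29.4): continuation = 1/1.07·[0.6167·21.7800 + 0.3833·39.4200] = 26.6748; exercise value = 30.6000 > continuation, so V_dd = 30.6000 (exercise)
Node u (S = 78): continuation = 1/1.07·[0.6167·0.0000 + 0.3833·7.8028] = 2.7954; exercise value = 0.0000 ≤ continuation, so V_u = 2.7954
Node d (S = 42): continuation = 1/1.07·[0.6167·7.8028 + 0.3833·30.6000] = 15.4596; exercise value = 18.0000 > continuation, so V_d = 18.0000 (exercise)
Node 0 (S = 60): continuation = 1/1.07·[0.6167·2.7954 + 0.3833·18.0000] = 8.0597; exercise value = 0.0000 ≤ continuation, so V_0 = 8.0597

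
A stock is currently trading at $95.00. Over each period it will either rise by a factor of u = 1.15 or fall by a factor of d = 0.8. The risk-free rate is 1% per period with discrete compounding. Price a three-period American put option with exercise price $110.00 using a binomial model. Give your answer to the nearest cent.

$20.11

Risk-neutral probability p = (1 + 0.01 − 0.8)/(1.15 − 0.8) = 0.2100/0.3500 = 0.6000
Terminal stock prices: S_uuu = 144.5, S_uud = 100.5, S_udd = 69.92, S_ddd = 48.64
Terminal payoffs (K − S): max(-34.48, 0) = 0, max(9.49, 0) = 9.49, max(40.08, 0) = 40.08, max(61.36, 0) = 61.36
Node uu (S = 125.6): continuation = 1/1.01·[0.6000·0.0000 + 0.4000·9.4900] = 3.7584; exercise value = 0.0000 ≤ continuation, so V_uu = 3.7584
Node ud (S = 87.4): continuation = 1/1.01·[0.6000·9.4900 + 0.4000·40.0800] = 21.5109; exercise value = 22.6000 > continuation, so V_ud = 22.6000 (exercise)
Node dd (S = 60.8): continuation = 1/1.01·[0.6000·40.0800 + 0.4000·61.3600] = 48.1109; exercise value = 49.2000 > continuation, so V_dd = 49.2000 (exercise)
Node u (S = 109.2): continuation = 1/1.01·[0.6000·3.7584 + 0.4000·22.6000] = 11.1832; exercise value = 0.7500 ≤ continuation, so V_u = 11.1832
Node d (S = 76): continuation = 1/1.01·[0.6000·22.6000 + 0.4000·49.2000] = 32.9109; exercise value = 34.0000 > continuation, so V_d = 34.0000 (exercise)
Node 0 (S = 95): continuation = 1/1.01·[0.6000·11.1832 + 0.4000·34.0000] = 20.1088; exercise value = 15.0000 ≤ continuation, so V_0 = 20.1088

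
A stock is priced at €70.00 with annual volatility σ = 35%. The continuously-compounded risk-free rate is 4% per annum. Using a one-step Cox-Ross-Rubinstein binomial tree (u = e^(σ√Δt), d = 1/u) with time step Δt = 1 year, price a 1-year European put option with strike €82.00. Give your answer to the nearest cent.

CRR parameters: u = e^(σ√Δt) = e^(0.35·√1) = 1.4191, d = 1/u = 0.7047
Per-period rate: rΔt = 0.04·1 = 0.04, so R = e^0.04 = 1.0408
Risk-neutral probability p = (e^0.04 − 0.7047)/(1.4191 − 0.7047) = 0.3361/0.7144 = 0.4705
Terminal stock prices: S_u = 99.33, S_d = 49.33
Terminal payoffs (K − S): max(-17.33, 0) = 0, max(32.67, 0) = 32.67
Node 0 (S = 70): V_0 = e^(−0.04)·[0.4705·0.0000 + 0.5295·32.6718] = 16.6211

€16.62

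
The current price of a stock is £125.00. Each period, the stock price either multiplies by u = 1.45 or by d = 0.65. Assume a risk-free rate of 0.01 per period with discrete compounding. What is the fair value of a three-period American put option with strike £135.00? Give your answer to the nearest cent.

Risk-neutral probability p = (1 + 0.01 − 0.65)/(1.45 − 0.65) = 0.3600/0.8000 = 0.4500
Terminal stock prices: S_uuu = 381.1, S_uud = 170.8, S_udd = 76.58, S_ddd = 34.33
Terminal payoffs (K − S): max(-246.1, 0) = 0, max(-35.83, 0) = 0, max(58.42, 0) = 58.42, max(100.7, 0) = 100.7
Node uu (S = 262.8): continuation = 1/1.01·[0.4500·0.0000 + 0.5500·0.0000] = 0.0000; exercise value = 0.0000 ≤ continuation, so V_uu = 0.0000
Node ud (S = 117.8): continuation = 1/1.01·[0.4500·0.0000 + 0.5500·58.4219] = 31.8139; exercise value = 17.1875 ≤ continuation, so V_ud = 31.8139
Node dd (S = 52.81): continuation = 1/1.01·[0.4500·58.4219 + 0.5500·100.6719] = 80.8509; exercise value = 82.1875 > continuation, so V_dd = 82.1875 (exercise)
Node u (S = 181.2): continuation = 1/1.01·[0.4500·0.0000 + 0.5500·31.8139] = 17.3244; exercise value = 0.0000 ≤ continuation, so V_u = 17.3244
Node d (S = 81.25): continuation = 1/1.01·[0.4500·31.8139 + 0.5500·82.1875] = 58.9301; exercise value = 53.7500 ≤ continuation, so V_d = 58.9301
Node 0 (S = 125): continuation = 1/1.01·[0.4500·17.3244 + 0.5500·58.9301] = 39.8094; exercise value = 10.0000 ≤ continuation, so V_0 = 39.8094

£39.81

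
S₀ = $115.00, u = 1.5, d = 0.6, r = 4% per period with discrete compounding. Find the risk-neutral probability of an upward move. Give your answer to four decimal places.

Risk-neutral probability p = (1 + 0.04 − 0.6)/(1.5 − 0.6) = 0.4400/0.9000 = 0.4889

p = 0.4889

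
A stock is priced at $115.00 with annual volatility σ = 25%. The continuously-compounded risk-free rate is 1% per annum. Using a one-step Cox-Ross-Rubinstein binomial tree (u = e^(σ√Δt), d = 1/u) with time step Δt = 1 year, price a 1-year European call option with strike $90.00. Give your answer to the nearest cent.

CRR parameters: u = e^(σ√Δt) = e^(0.25·√1) = 1.2840, d = 1/u = 0.7788
Per-period rate: rΔt = 0.01·1 = 0.01, so R = e^0.01 = 1.0101
Risk-neutral probability p = (e^0.01 − 0.7788)/(1.2840 − 0.7788) = 0.2312/0.5052 = 0.4577
Terminal stock prices: S_u = 147.7, S_d = 89.56
Terminal payoffs (S − K): max(57.66, 0) = 57.66, max(-0.4379, 0) = 0
Node 0 (S = 115): V_0 = e^(−0.01)·[0.4577·57.6629 + 0.5423·0.0000] = 26.1306

$26.13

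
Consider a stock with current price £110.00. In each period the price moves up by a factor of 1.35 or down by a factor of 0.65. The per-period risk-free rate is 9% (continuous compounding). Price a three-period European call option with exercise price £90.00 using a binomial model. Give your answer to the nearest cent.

£48.81

Risk-neutral probability p = (e^0.09 − 0.65)/(1.35 − 0.65) = 0.4442/0.7000 = 0.6345
Terminal stock prices: S_uuu = 270.6, S_uud = 130.3, S_udd = 62.74, S_ddd = 30.21
Terminal payoffs (S − K): max(180.6, 0) = 180.6, max(40.31, 0) = 40.31, max(-27.26, 0) = 0, max(-59.79, 0) = 0
Node uu (S = 200.5): V_uu = e^(−0.09)·[0.6345·180.6413 + 0.3655·40.3088] = 118.2212
Node ud (S = 96.53): V_ud = e^(−0.09)·[0.6345·40.3088 + 0.3655·0.0000] = 23.3759
Node dd (S = 46.48): V_dd = e^(−0.09)·[0.6345·0.0000 + 0.3655·0.0000] = 0.0000
Node u (S = 148.5): V_u = e^(−0.09)·[0.6345·118.2212 + 0.3655·23.3759] = 76.3667
Node d (S = 71.5): V_d = e^(−0.09)·[0.6345·23.3759 + 0.3655·0.0000] = 13.5562
Node 0 (S = 110): V_0 = e^(−0.09)·[0.6345·76.3667 + 0.3655·13.5562] = 48.8146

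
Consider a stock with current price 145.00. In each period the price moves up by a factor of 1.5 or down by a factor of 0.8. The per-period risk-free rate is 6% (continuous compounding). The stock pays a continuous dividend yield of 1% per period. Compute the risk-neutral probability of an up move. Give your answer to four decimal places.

Per-period risk-free factor R = e^0.06 = 1.0618; dividend-adjusted growth = e^(0.06−0.01) = 1.0513.
Risk-neutral probability p = (1.0513 − 0.8)/(1.5 − 0.8) = 0.2513/0.7000 = 0.3590

p = 0.3590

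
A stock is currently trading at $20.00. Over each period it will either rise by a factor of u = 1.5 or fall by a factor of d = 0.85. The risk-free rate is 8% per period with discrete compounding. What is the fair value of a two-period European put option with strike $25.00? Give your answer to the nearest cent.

$3.78

Risk-neutral probability p = (1 + 0.08 − 0.85)/(1.5 − 0.85) = 0.2300/0.6500 = 0.3538
Terminal stock prices: S_uu = 45, S_ud = 25.5, S_dd = 14.45
Terminal payoffs (K − S): max(-20, 0) = 0, max(-0.5, 0) = 0, max(10.55, 0) = 10.55
Node u (S = 30): V_u = 1/1.08·[0.3538·0.0000 + 0.6462·0.0000] = 0.0000
Node d (S = 17): V_d = 1/1.08·[0.3538·0.0000 + 0.6462·10.5500] = 6.3120
Node 0 (S = 20): V_0 = 1/1.08·[0.3538·0.0000 + 0.6462·6.3120] = 3.7764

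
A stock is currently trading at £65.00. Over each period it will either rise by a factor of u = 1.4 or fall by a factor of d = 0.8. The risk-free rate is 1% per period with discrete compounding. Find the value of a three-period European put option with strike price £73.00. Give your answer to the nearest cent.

Risk-neutral probability p = (1 + 0.01 − 0.8)/(1.4 − 0.8) = 0.2100/0.6000 = 0.3500
Terminal stock prices: S_uuu = 178.4, S_uud = 101.9, S_udd = 58.24, S_ddd = 33.28
Terminal payoffs (K − S): max(-105.4, 0) = 0, max(-28.92, 0) = 0, max(14.76, 0) = 14.76, max(39.72, 0) = 39.72
Node uu (S = 127.4): V_uu = 1/1.01·[0.3500·0.0000 + 0.6500·0.0000] = 0.0000
Node ud (S = 72.8): V_ud = 1/1.01·[0.3500·0.0000 + 0.6500·14.7600] = 9.4990
Node dd (S = 41.6): V_dd = 1/1.01·[0.3500·14.7600 + 0.6500·39.7200] = 30.6772
Node u (S = 91): V_u = 1/1.01·[0.3500·0.0000 + 0.6500·9.4990] = 6.1132
Node d (S = 52): V_d = 1/1.01·[0.3500·9.4990 + 0.6500·30.6772] = 23.0345
Node 0 (S = 65): V_0 = 1/1.01·[0.3500·6.1132 + 0.6500·23.0345] = 16.9426

£16.94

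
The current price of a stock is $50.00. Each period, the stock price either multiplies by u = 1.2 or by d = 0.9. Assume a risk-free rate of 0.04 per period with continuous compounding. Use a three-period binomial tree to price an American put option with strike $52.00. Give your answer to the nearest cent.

Risk-neutral probability p = (e^0.04 − 0.9)/(1.2 − 0.9) = 0.1408/0.3000 = 0.4694
Terminal stock prices: S_uuu = 86.4, S_uud = 64.8, S_udd = 48.6, S_ddd = 36.45
Terminal payoffs (K − S): max(-34.4, 0) = 0, max(-12.8, 0) = 0, max(3.4, 0) = 3.4, max(15.55, 0) = 15.55
Node uu (S = 72): continuation = e^(−0.04)·[0.4694·0.0000 + 0.5306·0.0000] = 0.0000; exercise value = 0.0000 ≤ continuation, so V_uu = 0.0000
Node ud (S = 54): continuation = e^(−0.04)·[0.4694·0.0000 + 0.5306·3.4000] = 1.7334; exercise value = 0.0000 ≤ continuation, so V_ud = 1.7334
Node dd (S = 40.5): continuation = e^(−0.04)·[0.4694·3.4000 + 0.5306·15.5500] = 9.4611; exercise value = 11.5000 > continuation, so V_dd = 11.5000 (exercise)
Node u (S = 60): continuation = e^(−0.04)·[0.4694·0.0000 + 0.5306·1.7334] = 0.8837; exercise value = 0.0000 ≤ continuation, so V_u = 0.8837
Node d (S = 45): continuation = e^(−0.04)·[0.4694·1.7334 + 0.5306·11.5000] = 6.6447; exercise value = 7.0000 > continuation, so V_d = 7.0000 (exercise)
Node 0 (S = 50): continuation = e^(−0.04)·[0.4694·0.8837 + 0.5306·7.0000] = 3.9673; exercise value = 2.0000 ≤ continuation, so V_0 = 3.9673

$3.97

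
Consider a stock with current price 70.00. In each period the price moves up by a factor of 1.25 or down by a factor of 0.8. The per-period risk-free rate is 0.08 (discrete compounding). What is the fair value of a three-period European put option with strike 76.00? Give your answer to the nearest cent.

Risk-neutral probability p = (1 + 0.08 − 0.8)/(1.25 − 0.8) = 0.2800/0.4500 = 0.6222
Terminal stock prices: S_uuu = 136.7, S_uud = 87.5, S_udd = 56, S_ddd = 35.84
Terminal payoffs (K − S): max(-60.72, 0) = 0, max(-11.5, 0) = 0, max(20, 0) = 20, max(40.16, 0) = 40.16
Node uu (S = 109.4): V_uu = 1/1.08·[0.6222·0.0000 + 0.3778·0.0000] = 0.0000
Node ud (S = 70): V_ud = 1/1.08·[0.6222·0.0000 + 0.3778·20.0000] = 6.9959
Node dd (S = 44.8): V_dd = 1/1.08·[0.6222·20.0000 + 0.3778·40.1600] = 25.5704
Node u (S = 87.5): V_u = 1/1.08·[0.6222·0.0000 + 0.3778·6.9959] = 2.4471
Node d (S = 56): V_d = 1/1.08·[0.6222·6.9959 + 0.3778·25.5704] = 12.9749
Node 0 (S = 70): V_0 = 1/1.08·[0.6222·2.4471 + 0.3778·12.9749] = 5.9484

5.95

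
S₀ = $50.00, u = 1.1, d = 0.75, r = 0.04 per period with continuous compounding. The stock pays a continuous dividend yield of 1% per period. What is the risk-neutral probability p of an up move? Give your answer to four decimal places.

Per-period risk-free factor R = e^0.04 = 1.0408; dividend-adjusted growth = e^(0.04−0.01) = 1.0305.
Risk-neutral probability p = (1.0305 − 0.75)/(1.1 − 0.75) = 0.2805/0.3500 = 0.8013

p = 0.8013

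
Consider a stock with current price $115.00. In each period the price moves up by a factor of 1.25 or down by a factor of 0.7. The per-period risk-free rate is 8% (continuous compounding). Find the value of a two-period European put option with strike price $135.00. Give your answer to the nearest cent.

Risk-neutral probability p = (e^0.08 − 0.7)/(1.25 − 0.7) = 0.3833/0.5500 = 0.6969
Terminal stock prices: S_uu = 179.7, S_ud = 100.6, S_dd = 56.35
Terminal payoffs (K − S): max(-44.69, 0) = 0, max(34.38, 0) = 34.38, max(78.65, 0) = 78.65
Node u (S = 143.8): V_u = e^(−0.08)·[0.6969·0.0000 + 0.3031·34.3750] = 9.6185
Node d (S = 80.5): V_d = e^(−0.08)·[0.6969·34.3750 + 0.3031·78.6500] = 44.1207
Node 0 (S = 115): V_0 = e^(−0.08)·[0.6969·9.6185 + 0.3031·44.1207] = 18.5330

$18.53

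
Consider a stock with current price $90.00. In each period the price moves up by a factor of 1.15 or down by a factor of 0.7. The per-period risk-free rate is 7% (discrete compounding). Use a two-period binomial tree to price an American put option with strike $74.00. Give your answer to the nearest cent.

$2.03

Risk-neutral probability p = (1 + 0.07 − 0.7)/(1.15 − 0.7) = 0.3700/0.4500 = 0.8222
Terminal stock prices: S_uu = 119, S_ud = 72.45, S_dd = 44.1
Terminal payoffs (K − S): max(-45.02, 0) = 0, max(1.55, 0) = 1.55, max(29.9, 0) = 29.9
Node u (S = 103.5): continuation = 1/1.07·[0.8222·0.0000 + 0.1778·1.5500] = 0.2575; exercise value = 0.0000 ≤ continuation, so V_u = 0.2575
Node d (S = 63): continuation = 1/1.07·[0.8222·1.5500 + 0.1778·29.9000] = 6.1589; exercise value = 11.0000 > continuation, so V_d = 11.0000 (exercise)
Node 0 (S = 90): continuation = 1/1.07·[0.8222·0.2575 + 0.1778·11.0000] = 2.0255; exercise value = 0.0000 ≤ continuation, so V_0 = 2.0255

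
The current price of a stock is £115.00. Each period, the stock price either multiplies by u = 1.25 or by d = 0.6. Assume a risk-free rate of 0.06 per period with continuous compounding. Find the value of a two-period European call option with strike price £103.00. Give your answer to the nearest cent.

£34.34

Risk-neutral probability p = (e^0.06 − 0.6)/(1.25 − 0.6) = 0.4618/0.6500 = 0.7105
Terminal stock prices: S_uu = 179.7, S_ud = 86.25, S_dd = 41.4
Terminal payoffs (S − K): max(76.69, 0) = 76.69, max(-16.75, 0) = 0, max(-61.6, 0) = 0
Node u (S = 143.8): V_u = e^(−0.06)·[0.7105·76.6875 + 0.2895·0.0000] = 51.3147
Node d (S = 69): V_d = e^(−0.06)·[0.7105·0.0000 + 0.2895·0.0000] = 0.0000
Node 0 (S = 115): V_0 = e^(−0.06)·[0.7105·51.3147 + 0.2895·0.0000] = 34.3367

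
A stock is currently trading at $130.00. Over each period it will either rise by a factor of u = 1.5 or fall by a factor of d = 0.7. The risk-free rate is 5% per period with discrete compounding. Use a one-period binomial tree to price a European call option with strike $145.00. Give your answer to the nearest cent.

$20.83

Risk-neutral probability p = (1 + 0.05 − 0.7)/(1.5 − 0.7) = 0.3500/0.8000 = 0.4375
Terminal stock prices: S_u = 195, S_d = 91
Terminal payoffs (S − K): max(50, 0) = 50, max(-54, 0) = 0
Node 0 (S = 130): V_0 = 1/1.05·[0.4375·50.0000 + 0.5625·0.0000] = 20.8333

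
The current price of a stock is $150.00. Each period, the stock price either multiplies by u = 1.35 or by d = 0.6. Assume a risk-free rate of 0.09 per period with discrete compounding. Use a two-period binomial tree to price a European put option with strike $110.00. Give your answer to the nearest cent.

$5.66

Risk-neutral probability p = (1 + 0.09 − 0.6)/(1.35 − 0.6) = 0.4900/0.7500 = 0.6533
Terminal stock prices: S_uu = 273.4, S_ud = 121.5, S_dd = 54
Terminal payoffs (K − S): max(-163.4, 0) = 0, max(-11.5, 0) = 0, max(56, 0) = 56
Node u (S = 202.5): V_u = 1/1.09·[0.6533·0.0000 + 0.3467·0.0000] = 0.0000
Node d (S = 90): V_d = 1/1.09·[0.6533·0.0000 + 0.3467·56.0000] = 17.8104
Node 0 (S = 150): V_0 = 1/1.09·[0.6533·0.0000 + 0.3467·17.8104] = 5.6645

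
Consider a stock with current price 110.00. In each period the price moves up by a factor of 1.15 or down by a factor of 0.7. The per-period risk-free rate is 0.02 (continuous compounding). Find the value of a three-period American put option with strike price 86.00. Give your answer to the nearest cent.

Risk-neutral probability p = (e^0.02 − 0.7)/(1.15 − 0.7) = 0.3202/0.4500 = 0.7116
Terminal stock prices: S_uuu = 167.3, S_uud = 101.8, S_udd = 61.98, S_ddd = 37.73
Terminal payoffs (K − S): max(-81.3, 0) = 0, max(-15.83, 0) = 0, max(24.02, 0) = 24.02, max(48.27, 0) = 48.27
Node uu (S = 145.5): continuation = e^(−0.02)·[0.7116·0.0000 + 0.2884·0.0000] = 0.0000; exercise value = 0.0000 ≤ continuation, so V_uu = 0.0000
Node ud (S = 88.55): continuation = e^(−0.02)·[0.7116·0.0000 + 0.2884·24.0150] = 6.7898; exercise value = 0.0000 ≤ continuation, so V_ud = 6.7898
Node dd (S = 53.9): continuation = e^(−0.02)·[0.7116·24.0150 + 0.2884·48.2700] = 30.3971; exercise value = 32.1000 > continuation, so V_dd = 32.1000 (exercise)
Node u (S = 126.5): continuation = e^(−0.02)·[0.7116·0.0000 + 0.2884·6.7898] = 1.9197; exercise value = 0.0000 ≤ continuation, so V_u = 1.9197
Node d (S = 77): continuation = e^(−0.02)·[0.7116·6.7898 + 0.2884·32.1000] = 13.8113; exercise value = 9.0000 ≤ continuation, so V_d = 13.8113
Node 0 (S = 110): continuation = e^(−0.02)·[0.7116·1.9197 + 0.2884·13.8113] = 5.2438; exercise value = 0.0000 ≤ continuation, so V_0 = 5.2438

5.24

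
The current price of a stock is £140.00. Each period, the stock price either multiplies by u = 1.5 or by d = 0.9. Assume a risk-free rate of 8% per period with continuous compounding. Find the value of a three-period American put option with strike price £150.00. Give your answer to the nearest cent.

Risk-neutral probability p = (e^0.08 − 0.9)/(1.5 − 0.9) = 0.1833/0.6000 = 0.3055
Terminal stock prices: S_uuu = 472.5, S_uud = 283.5, S_udd = 170.1, S_ddd = 102.1
Terminal payoffs (K − S): max(-322.5, 0) = 0, max(-133.5, 0) = 0, max(-20.1, 0) = 0, max(47.94, 0) = 47.94
Node uu (S = 315): continuation = e^(−0.08)·[0.3055·0.0000 + 0.6945·0.0000] = 0.0000; exercise value = 0.0000 ≤ continuation, so V_uu = 0.0000
Node ud (S = 189): continuation = e^(−0.08)·[0.3055·0.0000 + 0.6945·0.0000] = 0.0000; exercise value = 0.0000 ≤ continuation, so V_ud = 0.0000
Node dd (S = 113.4): continuation = e^(−0.08)·[0.3055·0.0000 + 0.6945·47.9400] = 30.7355; exercise value = 36.6000 > continuation, so V_dd = 36.6000 (exercise)
Node u (S = 210): continuation = e^(−0.08)·[0.3055·0.0000 + 0.6945·0.0000] = 0.0000; exercise value = 0.0000 ≤ continuation, so V_u = 0.0000
Node d (S = 126): continuation = e^(−0.08)·[0.3055·0.0000 + 0.6945·36.6000] = 23.4651; exercise value = 24.0000 > continuation, so V_d = 24.0000 (exercise)
Node 0 (S = 140): continuation = e^(−0.08)·[0.3055·0.0000 + 0.6945·24.0000] = 15.3870; exercise value = 10.0000 ≤ continuation, so V_0 = 15.3870

£15.39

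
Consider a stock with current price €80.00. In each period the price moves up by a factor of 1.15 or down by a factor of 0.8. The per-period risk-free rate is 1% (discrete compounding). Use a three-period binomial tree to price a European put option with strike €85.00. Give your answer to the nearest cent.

€10.19

Risk-neutral probability p = (1 + 0.01 − 0.8)/(1.15 − 0.8) = 0.2100/0.3500 = 0.6000
Terminal stock prices: S_uuu = 121.7, S_uud = 84.64, S_udd = 58.88, S_ddd = 40.96
Terminal payoffs (K − S): max(-36.67, 0) = 0, max(0.36, 0) = 0.36, max(26.12, 0) = 26.12, max(44.04, 0) = 44.04
Node uu (S = 105.8): V_uu = 1/1.01·[0.6000·0.0000 + 0.4000·0.3600] = 0.1426
Node ud (S = 73.6): V_ud = 1/1.01·[0.6000·0.3600 + 0.4000·26.1200] = 10.5584
Node dd (S = 51.2): V_dd = 1/1.01·[0.6000·26.1200 + 0.4000·44.0400] = 32.9584
Node u (S = 92): V_u = 1/1.01·[0.6000·0.1426 + 0.4000·10.5584] = 4.2662
Node d (S = 64): V_d = 1/1.01·[0.6000·10.5584 + 0.4000·32.9584] = 19.3252
Node 0 (S = 80): V_0 = 1/1.01·[0.6000·4.2662 + 0.4000·19.3252] = 10.1879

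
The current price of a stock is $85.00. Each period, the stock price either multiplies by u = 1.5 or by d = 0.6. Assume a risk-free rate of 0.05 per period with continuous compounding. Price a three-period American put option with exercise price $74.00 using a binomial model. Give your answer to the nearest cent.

Risk-neutral probability p = (e^0.05 − 0.6)/(1.5 − 0.6) = 0.4513/0.9000 = 0.5014
Terminal stock prices: S_uuu = 286.9, S_uud = 114.8, S_udd = 45.9, S_ddd = 18.36
Terminal payoffs (K − S): max(-212.9, 0) = 0, max(-40.75, 0) = 0, max(28.1, 0) = 28.1, max(55.64, 0) = 55.64
Node uu (S = 191.2): continuation = e^(−0.05)·[0.5014·0.0000 + 0.4986·0.0000] = 0.0000; exercise value = 0.0000 ≤ continuation, so V_uu = 0.0000
Node ud (S = 76.5): continuation = e^(−0.05)·[0.5014·0.0000 + 0.4986·28.1000] = 13.3270; exercise value = 0.0000 ≤ continuation, so V_ud = 13.3270
Node dd (S = 30.6): continuation = e^(−0.05)·[0.5014·28.1000 + 0.4986·55.6400] = 39.7910; exercise value = 43.4000 > continuation, so V_dd = 43.4000 (exercise)
Node u (S = 127.5): continuation = e^(−0.05)·[0.5014·0.0000 + 0.4986·13.3270] = 6.3206; exercise value = 0.0000 ≤ continuation, so V_u = 6.3206
Node d (S = 51): continuation = e^(−0.05)·[0.5014·13.3270 + 0.4986·43.4000] = 26.9398; exercise value = 23.0000 ≤ continuation, so V_d = 26.9398
Node 0 (S = 85): continuation = e^(−0.05)·[0.5014·6.3206 + 0.4986·26.9398] = 15.7914; exercise value = 0.0000 ≤ continuation, so V_0 = 15.7914

$15.79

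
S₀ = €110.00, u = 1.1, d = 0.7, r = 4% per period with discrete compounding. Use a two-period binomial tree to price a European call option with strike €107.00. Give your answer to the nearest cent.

Risk-neutral probability p = (1 + 0.04 − 0.7)/(1.1 − 0.7) = 0.3400/0.4000 = 0.8500
Terminal stock prices: S_uu = 133.1, S_ud = 84.7, S_dd = 53.9
Terminal payoffs (S − K): max(26.1, 0) = 26.1, max(-22.3, 0) = 0, max(-53.1, 0) = 0
Node u (S = 121): V_u = 1/1.04·[0.8500·26.1000 + 0.1500·0.0000] = 21.3317
Node d (S = 77): V_d = 1/1.04·[0.8500·0.0000 + 0.1500·0.0000] = 0.0000
Node 0 (S = 110): V_0 = 1/1.04·[0.8500·21.3317 + 0.1500·0.0000] = 17.4346

€17.43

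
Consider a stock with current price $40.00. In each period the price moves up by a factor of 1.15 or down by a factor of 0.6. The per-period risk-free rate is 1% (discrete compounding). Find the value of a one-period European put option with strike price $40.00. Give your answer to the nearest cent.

$4.03

Risk-neutral probability p = (1 + 0.01 − 0.6)/(1.15 − 0.6) = 0.4100/0.5500 = 0.7455
Terminal stock prices: S_u = 46, S_d = 24
Terminal payoffs (K − S): max(-6, 0) = 0, max(16, 0) = 16
Node 0 (S = 40): V_0 = 1/1.01·[0.7455·0.0000 + 0.2545·16.0000] = 4.0324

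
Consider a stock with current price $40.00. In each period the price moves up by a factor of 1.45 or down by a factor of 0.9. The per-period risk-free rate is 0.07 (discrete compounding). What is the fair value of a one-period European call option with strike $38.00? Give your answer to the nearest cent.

$5.78

Risk-neutral probability p = (1 + 0.07 − 0.9)/(1.45 − 0.9) = 0.1700/0.5500 = 0.3091
Terminal stock prices: S_u = 58, S_d = 36
Terminal payoffs (S − K): max(20, 0) = 20, max(-2, 0) = 0
Node 0 (S = 40): V_0 = 1/1.07·[0.3091·20.0000 + 0.6909·0.0000] = 5.7774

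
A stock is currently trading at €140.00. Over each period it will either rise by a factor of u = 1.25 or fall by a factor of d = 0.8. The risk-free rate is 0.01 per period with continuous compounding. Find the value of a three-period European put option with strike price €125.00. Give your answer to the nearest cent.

€12.87

Risk-neutral probability p = (e^0.01 − 0.8)/(1.25 − 0.8) = 0.2101/0.4500 = 0.4668
Terminal stock prices: S_uuu = 273.4, S_uud = 175, S_udd = 112, S_ddd = 71.68
Terminal payoffs (K − S): max(-148.4, 0) = 0, max(-50, 0) = 0, max(13, 0) = 13, max(53.32, 0) = 53.32
Node uu (S = 218.8): V_uu = e^(−0.01)·[0.4668·0.0000 + 0.5332·0.0000] = 0.0000
Node ud (S = 140): V_ud = e^(−0.01)·[0.4668·0.0000 + 0.5332·13.0000] = 6.8629
Node dd (S = 89.6): V_dd = e^(−0.01)·[0.4668·13.0000 + 0.5332·53.3200] = 34.1562
Node u (S = 175): V_u = e^(−0.01)·[0.4668·0.0000 + 0.5332·6.8629] = 3.6230
Node d (S = 112): V_d = e^(−0.01)·[0.4668·6.8629 + 0.5332·34.1562] = 21.2032
Node 0 (S = 140): V_0 = e^(−0.01)·[0.4668·3.6230 + 0.5332·21.2032] = 12.8678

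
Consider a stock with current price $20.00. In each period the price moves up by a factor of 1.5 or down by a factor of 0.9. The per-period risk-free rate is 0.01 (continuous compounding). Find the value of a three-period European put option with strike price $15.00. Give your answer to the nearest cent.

Risk-neutral probability p = (e^0.01 − 0.9)/(1.5 − 0.9) = 0.1101/0.6000 = 0.1834
Terminal stock prices: S_uuu = 67.5, S_uud = 40.5, S_udd = 24.3, S_ddd = 14.58
Terminal payoffs (K − S): max(-52.5, 0) = 0, max(-25.5, 0) = 0, max(-9.3, 0) = 0, max(0.42, 0) = 0.42
Node uu (S = 45): V_uu = e^(−0.01)·[0.1834·0.0000 + 0.8166·0.0000] = 0.0000
Node ud (S = 27): V_ud = e^(−0.01)·[0.1834·0.0000 + 0.8166·0.0000] = 0.0000
Node dd (S = 16.2): V_dd = e^(−0.01)·[0.1834·0.0000 + 0.8166·0.4200] = 0.3396
Node u (S = 30): V_u = e^(−0.01)·[0.1834·0.0000 + 0.8166·0.0000] = 0.0000
Node d (S = 18): V_d = e^(−0.01)·[0.1834·0.0000 + 0.8166·0.3396] = 0.2745
Node 0 (S = 20): V_0 = e^(−0.01)·[0.1834·0.0000 + 0.8166·0.2745] = 0.2219

$0.22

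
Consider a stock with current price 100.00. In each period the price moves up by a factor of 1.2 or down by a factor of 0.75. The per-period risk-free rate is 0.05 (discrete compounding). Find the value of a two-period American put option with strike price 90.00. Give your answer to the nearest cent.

Risk-neutral probability p = (1 + 0.05 − 0.75)/(1.2 − 0.75) = 0.3000/0.4500 = 0.6667
Terminal stock prices: S_uu = 144, S_ud = 90, S_dd = 56.25
Terminal payoffs (K − S): max(-54, 0) = 0, max(0, 0) = 0, max(33.75, 0) = 33.75
Node u (S = 120): continuation = 1/1.05·[0.6667·0.0000 + 0.3333·0.0000] = 0.0000; exercise value = 0.0000 ≤ continuation, so V_u = 0.0000
Node d (S = 75): continuation = 1/1.05·[0.6667·0.0000 + 0.3333·33.7500] = 10.7143; exercise value = 15.0000 > continuation, so V_d = 15.0000 (exercise)
Node 0 (S = 100): continuation = 1/1.05·[0.6667·0.0000 + 0.3333·15.0000] = 4.7619; exercise value = 0.0000 ≤ continuation, so V_0 = 4.7619

4.76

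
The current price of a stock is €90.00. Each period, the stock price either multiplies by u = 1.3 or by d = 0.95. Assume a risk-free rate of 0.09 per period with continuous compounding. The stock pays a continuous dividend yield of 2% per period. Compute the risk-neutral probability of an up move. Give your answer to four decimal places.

p = 0.3500

Per-period risk-free factor R = e^0.09 = 1.0942; dividend-adjusted growth = e^(0.09−0.02) = 1.0725.
Risk-neutral probability p = (1.0725 − 0.95)/(1.3 − 0.95) = 0.1225/0.3500 = 0.3500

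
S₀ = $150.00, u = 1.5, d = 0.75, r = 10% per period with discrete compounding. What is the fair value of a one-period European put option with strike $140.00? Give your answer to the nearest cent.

Risk-neutral probability p = (1 + 0.1 − 0.75)/(1.5 − 0.75) = 0.3500/0.7500 = 0.4667
Terminal stock prices: S_u = 225, S_d = 112.5
Terminal payoffs (K − S): max(-85, 0) = 0, max(27.5, 0) = 27.5
Node 0 (S = 150): V_0 = 1/1.1·[0.4667·0.0000 + 0.5333·27.5000] = 13.3333

$13.33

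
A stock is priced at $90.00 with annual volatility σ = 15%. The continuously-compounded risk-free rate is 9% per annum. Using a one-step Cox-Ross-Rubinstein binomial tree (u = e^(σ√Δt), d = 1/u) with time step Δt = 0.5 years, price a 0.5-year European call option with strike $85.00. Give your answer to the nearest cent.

$9.94

CRR parameters: u = e^(σ√Δt) = e^(0.15·√0.5) = 1.1119, d = 1/u = 0.8994
Per-period rate: rΔt = 0.09·0.5 = 0.045, so R = e^0.045 = 1.0460
Risk-neutral probability p = (e^0.045 − 0.8994)/(1.1119 − 0.8994) = 0.1467/0.2125 = 0.6901
Terminal stock prices: S_u = 100.1, S_d = 80.94
Terminal payoffs (S − K): max(15.07, 0) = 15.07, max(-4.057, 0) = 0
Node 0 (S = 90): V_0 = e^(−0.045)·[0.6901·15.0706 + 0.3099·0.0000] = 9.9423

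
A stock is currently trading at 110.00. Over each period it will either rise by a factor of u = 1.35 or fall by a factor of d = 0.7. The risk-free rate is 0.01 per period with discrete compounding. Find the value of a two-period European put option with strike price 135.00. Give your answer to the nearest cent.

36.94

Risk-neutral probability p = (1 + 0.01 − 0.7)/(1.35 − 0.7) = 0.3100/0.6500 = 0.4769
Terminal stock prices: S_uu = 200.5, S_ud = 103.9, S_dd = 53.9
Terminal payoffs (K − S): max(-65.48, 0) = 0, max(31.05, 0) = 31.05, max(81.1, 0) = 81.1
Node u (S = 148.5): V_u = 1/1.01·[0.4769·0.0000 + 0.5231·31.0500] = 16.0807
Node d (S = 77): V_d = 1/1.01·[0.4769·31.0500 + 0.5231·81.1000] = 56.6634
Node 0 (S = 110): V_0 = 1/1.01·[0.4769·16.0807 + 0.5231·56.6634] = 36.9392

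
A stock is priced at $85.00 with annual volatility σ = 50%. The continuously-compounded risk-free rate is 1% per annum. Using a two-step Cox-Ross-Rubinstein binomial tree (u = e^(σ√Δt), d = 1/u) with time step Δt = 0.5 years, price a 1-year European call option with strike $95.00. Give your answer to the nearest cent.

CRR parameters: u = e^(σ√Δt) = e^(0.5·√0.5) = 1.4241, d = 1/u = 0.7022
Per-period rate: rΔt = 0.01·0.5 = 0.005, so R = e^0.005 = 1.0050
Risk-neutral probability p = (e^0.005 − 0.7022)/(1.4241 − 0.7022) = 0.3028/0.7219 = 0.4195
Terminal stock prices: S_uu = 172.4, S_ud = 85, S_dd = 41.91
Terminal payoffs (S − K): max(77.39, 0) = 77.39, max(-10, 0) = 0, max(-53.09, 0) = 0
Node u (S = 121.1): V_u = e^(−0.005)·[0.4195·77.3898 + 0.5805·0.0000] = 32.3003
Node d (S = 59.69): V_d = e^(−0.005)·[0.4195·0.0000 + 0.5805·0.0000] = 0.0000
Node 0 (S = 85): V_0 = e^(−0.005)·[0.4195·32.3003 + 0.5805·0.0000] = 13.4813

$13.48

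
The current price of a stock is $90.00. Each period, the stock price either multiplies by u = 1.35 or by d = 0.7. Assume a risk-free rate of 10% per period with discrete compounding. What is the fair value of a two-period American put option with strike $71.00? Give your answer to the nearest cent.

Risk-neutral probability p = (1 + 0.1 − 0.7)/(1.35 − 0.7) = 0.4000/0.6500 = 0.6154
Terminal stock prices: S_uu = 164, S_ud = 85.05, S_dd = 44.1
Terminal payoffs (K − S): max(-93.03, 0) = 0, max(-14.05, 0) = 0, max(26.9, 0) = 26.9
Node u (S = 121.5): continuation = 1/1.1·[0.6154·0.0000 + 0.3846·0.0000] = 0.0000; exercise value = 0.0000 ≤ continuation, so V_u = 0.0000
Node d (S = 63): continuation = 1/1.1·[0.6154·0.0000 + 0.3846·26.9000] = 9.4056; exercise value = 8.0000 ≤ continuation, so V_d = 9.4056
Node 0 (S = 90): continuation = 1/1.1·[0.6154·0.0000 + 0.3846·9.4056] = 3.2887; exercise value = 0.0000 ≤ continuation, so V_0 = 3.2887

$3.29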